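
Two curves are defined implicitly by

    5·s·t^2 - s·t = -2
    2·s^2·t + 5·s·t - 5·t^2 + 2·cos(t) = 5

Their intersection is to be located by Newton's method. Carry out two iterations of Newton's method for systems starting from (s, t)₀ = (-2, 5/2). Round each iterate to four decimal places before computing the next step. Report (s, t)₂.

(-3.0809, 0.5503)

At (-2, 5/2): F = (-55.5000, -42.852287).
Jacobian J = [[5·t^2 - t, 10·s·t - s], [4·s·t + 5·t, 2·s^2 + 5·s - 10·t - 2·sin(t)]].
At the point, J = [[28.7500, -48.0000], [-7.5000, -28.196944]] (det J = -1170.662148).
Solving J·Δ = −F gives Δ = (-0.4203, -1.4080).
Then the next iterate is (s, t)₁ = (-2.4203, 1.0920).
Round to (-2.4203, 1.0920) and repeat: F = (-9.787635, -10.462187), J = [[4.870320, -24.009376], [-5.111870, -13.080896]].
Δ = (-0.6606, -0.5417), so (s, t)₂ = (-3.0809, 0.5503).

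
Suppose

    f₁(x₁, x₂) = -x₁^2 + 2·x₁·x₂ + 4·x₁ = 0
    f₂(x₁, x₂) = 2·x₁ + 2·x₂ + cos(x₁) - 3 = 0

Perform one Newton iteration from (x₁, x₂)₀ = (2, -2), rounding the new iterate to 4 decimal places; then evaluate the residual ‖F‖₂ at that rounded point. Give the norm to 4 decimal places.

1.1278

At (2, -2): F = (-4.0000, -3.416147).
Jacobian J = [[-2·x₁ + 2·x₂ + 4, 2·x₁], [-sin(x₁) + 2, 2]].
At the point, J = [[-4.0000, 4.0000], [1.090703, 2.0000]] (det J = -12.362810).
Solving J·Δ = −F gives Δ = (0.4582, 1.4582).
Then the next iterate is (x₁, x₂)₁ = (2.4582, -0.5418).
Re-evaluating at (2.4582, -0.5418): F = (1.126347, 0.057365), so ‖F‖₂ = 1.1278.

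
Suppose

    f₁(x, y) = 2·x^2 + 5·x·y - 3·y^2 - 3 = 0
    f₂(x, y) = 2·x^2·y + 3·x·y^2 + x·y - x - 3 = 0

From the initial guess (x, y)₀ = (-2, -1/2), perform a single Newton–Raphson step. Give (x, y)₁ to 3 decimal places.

(-1.298, -0.232)

At (-2, -1/2): F = (9.250, -5.500).
Jacobian J = [[4·x + 5·y, 5·x - 6·y], [4·x·y + 3·y^2 + y - 1, 2·x^2 + 6·x·y + x]].
At the point, J = [[-10.500, -7.000], [3.250, 12.000]] (det J = -103.250).
Solving J·Δ = −F gives Δ = (0.702, 0.268).
Then the next iterate is (x, y)₁ = (-1.298, -0.232).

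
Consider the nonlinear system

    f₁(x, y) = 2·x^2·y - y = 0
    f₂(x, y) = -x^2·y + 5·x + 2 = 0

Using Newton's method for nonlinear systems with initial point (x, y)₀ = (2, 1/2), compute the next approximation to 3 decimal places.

At (2, 1/2): F = (3.500, 10.000).
Jacobian J = [[4·x·y, 2·x^2 - 1], [-2·x·y + 5, -x^2]].
At the point, J = [[4.000, 7.000], [3.000, -4.000]] (det J = -37.000).
Solving J·Δ = −F gives Δ = (-2.270, 0.797).
Then the next iterate is (x, y)₁ = (-0.270, 1.297).

(-0.270, 1.297)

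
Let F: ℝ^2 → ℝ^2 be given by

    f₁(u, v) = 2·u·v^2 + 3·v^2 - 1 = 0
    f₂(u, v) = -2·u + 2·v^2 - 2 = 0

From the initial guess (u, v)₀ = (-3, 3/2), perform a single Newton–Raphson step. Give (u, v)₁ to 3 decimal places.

(-6.333, -1.028)

At (-3, 3/2): F = (-7.750, 8.500).
Jacobian J = [[2·v^2, 4·u·v + 6·v], [-2, 4·v]].
At the point, J = [[4.500, -9.000], [-2.000, 6.000]] (det J = 9.000).
Solving J·Δ = −F gives Δ = (-3.333, -2.528).
Then the next iterate is (u, v)₁ = (-6.333, -1.028).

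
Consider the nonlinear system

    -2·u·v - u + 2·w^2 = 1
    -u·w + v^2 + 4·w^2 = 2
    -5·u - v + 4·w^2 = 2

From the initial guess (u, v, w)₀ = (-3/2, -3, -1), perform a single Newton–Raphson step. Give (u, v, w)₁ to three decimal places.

(-0.291, -1.947, -0.325)

At (-3/2, -3, -1): F = (-6.500, 9.500, 12.500).
Jacobian J = [[-2·v - 1, -2·u, 4·w], [-w, 2·v, -u + 8·w], [-5, -1, 8·w]].
At the point, J = [[5.000, 3.000, -4.000], [1.000, -6.000, -6.500], [-5.000, -1.000, -8.000]] (det J = 453.000).
Solving J·Δ = −F gives Δ = (1.209, 1.053, 0.675).
Then the next iterate is (u, v, w)₁ = (-0.291, -1.947, -0.325).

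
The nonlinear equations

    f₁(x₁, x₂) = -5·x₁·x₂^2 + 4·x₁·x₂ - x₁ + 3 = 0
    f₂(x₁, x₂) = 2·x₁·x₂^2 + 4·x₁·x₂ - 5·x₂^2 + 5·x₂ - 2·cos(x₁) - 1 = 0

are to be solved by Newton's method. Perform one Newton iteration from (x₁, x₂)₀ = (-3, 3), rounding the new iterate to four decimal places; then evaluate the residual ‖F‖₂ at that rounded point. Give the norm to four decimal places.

610.7406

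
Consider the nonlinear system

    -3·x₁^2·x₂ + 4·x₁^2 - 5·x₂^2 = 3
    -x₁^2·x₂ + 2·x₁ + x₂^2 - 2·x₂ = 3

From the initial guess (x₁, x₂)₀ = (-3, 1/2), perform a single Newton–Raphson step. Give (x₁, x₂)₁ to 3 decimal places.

(-0.940, 0.105)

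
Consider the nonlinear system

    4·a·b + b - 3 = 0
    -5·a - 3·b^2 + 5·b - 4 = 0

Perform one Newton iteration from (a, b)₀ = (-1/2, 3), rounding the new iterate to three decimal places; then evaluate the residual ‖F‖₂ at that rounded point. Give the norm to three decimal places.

At (-1/2, 3): F = (-6.000, -13.500).
Jacobian J = [[4·b, 4·a + 1], [-5, -6·b + 5]].
At the point, J = [[12.000, -1.000], [-5.000, -13.000]] (det J = -161.000).
Solving J·Δ = −F gives Δ = (0.401, -1.193).
Then the next iterate is (a, b)₁ = (-0.099, 1.807).
Re-evaluating at (-0.099, 1.807): F = (-1.90857, -4.26575), so ‖F‖₂ = 4.673.

4.673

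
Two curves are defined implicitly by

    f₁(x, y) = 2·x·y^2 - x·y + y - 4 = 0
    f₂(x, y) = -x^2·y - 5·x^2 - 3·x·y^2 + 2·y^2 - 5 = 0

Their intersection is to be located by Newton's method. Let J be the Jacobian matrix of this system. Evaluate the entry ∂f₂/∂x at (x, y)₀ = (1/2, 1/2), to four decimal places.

-6.2500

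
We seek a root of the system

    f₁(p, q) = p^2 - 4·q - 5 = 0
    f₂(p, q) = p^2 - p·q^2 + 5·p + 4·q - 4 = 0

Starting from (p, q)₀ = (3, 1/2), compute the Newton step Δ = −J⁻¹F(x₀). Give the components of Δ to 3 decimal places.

At (3, 1/2): F = (2.000, 21.250).
Jacobian J = [[2·p, -4], [2·p - q^2 + 5, -2·p·q + 4]].
At the point, J = [[6.000, -4.000], [10.750, 1.000]] (det J = 49.000).
Solving J·Δ = −F gives Δ = (-1.776, -2.163).

(-1.776, -2.163)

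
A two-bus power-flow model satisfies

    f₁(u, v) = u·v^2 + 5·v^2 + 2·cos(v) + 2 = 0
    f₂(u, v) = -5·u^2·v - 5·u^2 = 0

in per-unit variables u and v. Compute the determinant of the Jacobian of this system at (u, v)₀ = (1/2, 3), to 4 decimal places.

643.1052

J = [[v^2, 2·u·v + 10·v - 2·sin(v)], [-10·u·v - 10·u, -5·u^2]].
At the point, J = [[9.0000, 32.717760], [-20.0000, -1.2500]].
det J = 643.1052.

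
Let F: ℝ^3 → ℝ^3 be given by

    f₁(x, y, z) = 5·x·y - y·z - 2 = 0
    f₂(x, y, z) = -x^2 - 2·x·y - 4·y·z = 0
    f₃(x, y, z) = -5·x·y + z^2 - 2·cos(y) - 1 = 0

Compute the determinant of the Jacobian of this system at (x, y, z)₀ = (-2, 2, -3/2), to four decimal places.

-234.5124

J = [[5·y, 5·x - z, -y], [-2·x - 2·y, -2·x - 4·z, -4·y], [-5·y, -5·x + 2·sin(y), 2·z]].
At the point, J = [[10.0000, -8.5000, -2.0000], [0.0000, 10.0000, -8.0000], [-10.0000, 11.818595, -3.0000]].
det J = -234.5124.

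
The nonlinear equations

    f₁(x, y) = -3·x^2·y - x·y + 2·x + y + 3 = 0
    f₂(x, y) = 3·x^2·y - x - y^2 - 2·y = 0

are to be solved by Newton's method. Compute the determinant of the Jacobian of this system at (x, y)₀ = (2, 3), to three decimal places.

307.000

J = [[-6·x·y - y + 2, -3·x^2 - x + 1], [6·x·y - 1, 3·x^2 - 2·y - 2]].
At the point, J = [[-37.000, -13.000], [35.000, 4.000]].
det J = 307.000.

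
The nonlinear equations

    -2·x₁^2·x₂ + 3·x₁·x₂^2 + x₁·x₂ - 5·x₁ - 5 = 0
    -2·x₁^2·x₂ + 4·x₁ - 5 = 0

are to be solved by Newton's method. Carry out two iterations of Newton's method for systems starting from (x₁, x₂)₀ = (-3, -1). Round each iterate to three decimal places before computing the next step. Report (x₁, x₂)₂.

At (-3, -1): F = (22.000, 1.000).
Jacobian J = [[-4·x₁·x₂ + 3·x₂^2 + x₂ - 5, -2·x₁^2 + 6·x₁·x₂ + x₁], [-4·x₁·x₂ + 4, -2·x₁^2]].
At the point, J = [[-15.000, -3.000], [-8.000, -18.000]] (det J = 246.000).
Solving J·Δ = −F gives Δ = (1.598, -0.654).
Then the next iterate is (x₁, x₂)₁ = (-1.402, -1.654).
Round to (-1.402, -1.654) and repeat: F = (-0.67530, -4.10578), J = [[-7.72248, 8.58024], [-5.27563, -3.93121]].
Δ = (-0.501, -0.372), so (x₁, x₂)₂ = (-1.903, -2.026).

(-1.903, -2.026)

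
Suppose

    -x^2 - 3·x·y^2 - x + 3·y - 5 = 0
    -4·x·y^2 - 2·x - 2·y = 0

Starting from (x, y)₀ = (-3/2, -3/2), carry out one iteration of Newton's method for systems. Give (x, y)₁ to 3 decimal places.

(8.610, -6.085)

At (-3/2, -3/2): F = (-0.125, 19.500).
Jacobian J = [[-2·x - 3·y^2 - 1, -6·x·y + 3], [-4·y^2 - 2, -8·x·y - 2]].
At the point, J = [[-4.750, -10.500], [-11.000, -20.000]] (det J = -20.500).
Solving J·Δ = −F gives Δ = (10.110, -4.585).
Then the next iterate is (x, y)₁ = (8.610, -6.085).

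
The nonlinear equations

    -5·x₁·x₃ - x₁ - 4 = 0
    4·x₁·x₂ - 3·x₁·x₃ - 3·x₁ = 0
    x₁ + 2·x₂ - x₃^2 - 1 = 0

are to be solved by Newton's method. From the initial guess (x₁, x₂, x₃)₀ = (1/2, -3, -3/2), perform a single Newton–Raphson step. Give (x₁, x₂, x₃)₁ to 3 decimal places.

At (1/2, -3, -3/2): F = (-0.750, -5.250, -8.750).
Jacobian J = [[-5·x₃ - 1, 0, -5·x₁], [4·x₂ - 3·x₃ - 3, 4·x₁, -3·x₁], [1, 2, -2·x₃]].
At the point, J = [[6.500, 0.000, -2.500], [-10.500, 2.000, -1.500], [1.000, 2.000, 3.000]] (det J = 116.000).
Solving J·Δ = −F gives Δ = (0.209, 3.905, 0.244).
Then the next iterate is (x₁, x₂, x₃)₁ = (0.709, 0.905, -1.256).

(0.709, 0.905, -1.256)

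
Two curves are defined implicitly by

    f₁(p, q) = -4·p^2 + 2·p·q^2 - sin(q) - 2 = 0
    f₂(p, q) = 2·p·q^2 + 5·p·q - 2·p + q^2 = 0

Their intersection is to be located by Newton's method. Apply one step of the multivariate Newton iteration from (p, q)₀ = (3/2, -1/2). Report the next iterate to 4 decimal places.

At (3/2, -1/2): F = (-9.770574, -5.7500).
Jacobian J = [[-8·p + 2·q^2, 4·p·q - cos(q)], [2·q^2 + 5·q - 2, 4·p·q + 5·p + 2·q]].
At the point, J = [[-11.5000, -3.877583], [-4.0000, 3.5000]] (det J = -55.760330).
Solving J·Δ = −F gives Δ = (-1.0131, 0.4850).
Then the next iterate is (p, q)₁ = (0.4869, -0.0150).

(0.4869, -0.0150)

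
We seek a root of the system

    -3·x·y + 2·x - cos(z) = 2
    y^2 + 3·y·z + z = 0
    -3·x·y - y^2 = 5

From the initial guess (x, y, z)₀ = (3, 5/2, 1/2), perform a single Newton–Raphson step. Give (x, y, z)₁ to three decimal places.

At (3, 5/2, 1/2): F = (-19.37758, 10.500, -33.750).
Jacobian J = [[-3·y + 2, -3·x, sin(z)], [0, 2·y + 3·z, 3·y + 1], [-3·y, -3·x - 2·y, 0]].
At the point, J = [[-5.500, -9.000, 0.47943], [0.000, 6.500, 8.500], [-7.500, -14.000, 0.000]] (det J = -57.37800).
Solving J·Δ = −F gives Δ = (5.414, -5.311, 2.826).
Then the next iterate is (x, y, z)₁ = (8.414, -2.811, 3.326).

(8.414, -2.811, 3.326)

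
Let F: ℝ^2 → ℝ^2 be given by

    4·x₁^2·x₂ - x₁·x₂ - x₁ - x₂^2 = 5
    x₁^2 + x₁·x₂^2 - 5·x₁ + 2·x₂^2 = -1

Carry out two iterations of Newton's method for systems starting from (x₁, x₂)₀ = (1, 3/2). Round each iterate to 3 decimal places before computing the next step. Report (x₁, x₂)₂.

(1.452, 1.097)

At (1, 3/2): F = (-3.750, 3.750).
Jacobian J = [[8·x₁·x₂ - x₂ - 1, 4·x₁^2 - x₁ - 2·x₂], [2·x₁ + x₂^2 - 5, 2·x₁·x₂ + 4·x₂]].
At the point, J = [[9.500, 0.000], [-0.750, 9.000]] (det J = 85.500).
Solving J·Δ = −F gives Δ = (0.395, -0.384).
Then the next iterate is (x₁, x₂)₁ = (1.395, 1.116).
Round to (1.395, 1.116) and repeat: F = (-0.51022, 0.19935), J = [[10.33856, 4.15710], [-0.96454, 7.57764]].
Δ = (0.057, -0.019), so (x₁, x₂)₂ = (1.452, 1.097).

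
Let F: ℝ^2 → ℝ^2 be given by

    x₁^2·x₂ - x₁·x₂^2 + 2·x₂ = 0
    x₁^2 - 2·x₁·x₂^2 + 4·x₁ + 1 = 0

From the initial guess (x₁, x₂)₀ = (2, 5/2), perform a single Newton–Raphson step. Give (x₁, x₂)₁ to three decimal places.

At (2, 5/2): F = (2.500, -12.000).
Jacobian J = [[2·x₁·x₂ - x₂^2, x₁^2 - 2·x₁·x₂ + 2], [2·x₁ - 2·x₂^2 + 4, -4·x₁·x₂]].
At the point, J = [[3.750, -4.000], [-4.500, -20.000]] (det J = -93.000).
Solving J·Δ = −F gives Δ = (-1.054, -0.363).
Then the next iterate is (x₁, x₂)₁ = (0.946, 2.137).

(0.946, 2.137)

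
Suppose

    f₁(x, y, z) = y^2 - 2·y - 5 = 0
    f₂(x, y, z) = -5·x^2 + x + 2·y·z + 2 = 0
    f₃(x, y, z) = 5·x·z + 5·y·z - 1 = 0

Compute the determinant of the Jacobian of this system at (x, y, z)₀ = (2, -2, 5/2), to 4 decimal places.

J = [[0, 2·y - 2, 0], [-10·x + 1, 2·z, 2·y], [5·z, 5·z, 5·x + 5·y]].
At the point, J = [[0.0000, -6.0000, 0.0000], [-19.0000, 5.0000, -4.0000], [12.5000, 12.5000, 0.0000]].
det J = 300.0000.

300.0000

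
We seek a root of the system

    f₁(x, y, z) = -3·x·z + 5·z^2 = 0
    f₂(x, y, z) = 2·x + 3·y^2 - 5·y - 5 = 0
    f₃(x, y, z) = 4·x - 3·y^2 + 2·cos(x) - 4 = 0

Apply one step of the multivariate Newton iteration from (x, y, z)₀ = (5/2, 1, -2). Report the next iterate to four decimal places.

(3.2162, 1.5676, -0.5710)

At (5/2, 1, -2): F = (35.0000, -2.0000, 1.397713).
Jacobian J = [[-3·z, 0, -3·x + 10·z], [2, 6·y - 5, 0], [-2·sin(x) + 4, -6·y, 0]].
At the point, J = [[6.0000, 0.0000, -27.5000], [2.0000, 1.0000, 0.0000], [2.803056, -6.0000, 0.0000]] (det J = 407.084032).
Solving J·Δ = −F gives Δ = (0.7162, 0.5676, 1.4290).
Then the next iterate is (x, y, z)₁ = (3.2162, 1.5676, -0.5710).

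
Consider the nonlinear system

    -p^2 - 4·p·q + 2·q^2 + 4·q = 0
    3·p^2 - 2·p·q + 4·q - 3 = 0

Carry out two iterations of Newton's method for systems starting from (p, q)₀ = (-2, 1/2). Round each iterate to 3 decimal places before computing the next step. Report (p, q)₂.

At (-2, 1/2): F = (2.500, 13.000).
Jacobian J = [[-2·p - 4·q, -4·p + 4·q + 4], [6·p - 2·q, -2·p + 4]].
At the point, J = [[2.000, 14.000], [-13.000, 8.000]] (det J = 198.000).
Solving J·Δ = −F gives Δ = (0.818, -0.295).
Then the next iterate is (p, q)₁ = (-1.182, 0.205).
Round to (-1.182, 0.205) and repeat: F = (0.47617, 2.49599), J = [[1.544, 9.548], [-7.502, 6.364]].
Δ = (0.255, -0.091), so (p, q)₂ = (-0.927, 0.114).

(-0.927, 0.114)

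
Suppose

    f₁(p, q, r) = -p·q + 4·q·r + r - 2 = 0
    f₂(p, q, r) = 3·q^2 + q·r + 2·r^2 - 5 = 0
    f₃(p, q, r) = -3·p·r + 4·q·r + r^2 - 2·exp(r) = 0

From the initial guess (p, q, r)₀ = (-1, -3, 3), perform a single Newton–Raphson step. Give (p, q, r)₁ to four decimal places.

(1.1482, -1.8125, 1.5348)

At (-1, -3, 3): F = (-38.0000, 31.0000, -58.171074).
Jacobian J = [[-q, -p + 4·r, 4·q + 1], [0, 6·q + r, q + 4·r], [-3·r, 4·r, -3·p + 4·q + 2·r - 2·exp(r)]].
At the point, J = [[3.0000, 13.0000, -11.0000], [0.0000, -15.0000, 9.0000], [-9.0000, 12.0000, -43.171074]] (det J = 2050.698323).
Solving J·Δ = −F gives Δ = (2.1482, 1.1875, -1.4652).
Then the next iterate is (p, q, r)₁ = (1.1482, -1.8125, 1.5348).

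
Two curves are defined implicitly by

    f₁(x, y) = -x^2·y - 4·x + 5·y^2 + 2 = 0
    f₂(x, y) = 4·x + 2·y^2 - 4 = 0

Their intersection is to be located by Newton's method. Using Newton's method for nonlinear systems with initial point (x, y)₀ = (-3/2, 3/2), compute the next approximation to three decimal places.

(1.945, 0.120)

At (-3/2, 3/2): F = (15.875, -5.500).
Jacobian J = [[-2·x·y - 4, -x^2 + 10·y], [4, 4·y]].
At the point, J = [[0.500, 12.750], [4.000, 6.000]] (det J = -48.000).
Solving J·Δ = −F gives Δ = (3.445, -1.380).
Then the next iterate is (x, y)₁ = (1.945, 0.120).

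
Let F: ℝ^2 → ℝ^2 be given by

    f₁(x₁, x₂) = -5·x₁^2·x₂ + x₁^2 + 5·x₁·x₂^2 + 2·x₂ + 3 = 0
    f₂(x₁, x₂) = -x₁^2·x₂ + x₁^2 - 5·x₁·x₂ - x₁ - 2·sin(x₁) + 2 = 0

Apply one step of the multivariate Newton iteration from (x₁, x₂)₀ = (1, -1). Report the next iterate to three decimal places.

(1.840, 1.022)

At (1, -1): F = (12.000, 6.31706).
Jacobian J = [[-10·x₁·x₂ + 2·x₁ + 5·x₂^2, -5·x₁^2 + 10·x₁·x₂ + 2], [-2·x₁·x₂ + 2·x₁ - 5·x₂ - 2·cos(x₁) - 1, -x₁^2 - 5·x₁]].
At the point, J = [[17.000, -13.000], [6.91940, -6.000]] (det J = -12.04786).
Solving J·Δ = −F gives Δ = (0.840, 2.022).
Then the next iterate is (x₁, x₂)₁ = (1.840, 1.022).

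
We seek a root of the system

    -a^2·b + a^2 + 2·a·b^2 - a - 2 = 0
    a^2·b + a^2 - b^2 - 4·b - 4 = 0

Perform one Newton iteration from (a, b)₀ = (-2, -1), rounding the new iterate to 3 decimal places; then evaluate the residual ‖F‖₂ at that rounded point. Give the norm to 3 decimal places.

At (-2, -1): F = (4.000, -1.000).
Jacobian J = [[-2·a·b + 2·a + 2·b^2 - 1, -a^2 + 4·a·b], [2·a·b + 2·a, a^2 - 2·b - 4]].
At the point, J = [[-7.000, 4.000], [0.000, 2.000]] (det J = -14.000).
Solving J·Δ = −F gives Δ = (0.857, 0.500).
Then the next iterate is (a, b)₁ = (-1.143, -0.500).
Re-evaluating at (-1.143, -0.500): F = (0.53117, -1.59678), so ‖F‖₂ = 1.683.

1.683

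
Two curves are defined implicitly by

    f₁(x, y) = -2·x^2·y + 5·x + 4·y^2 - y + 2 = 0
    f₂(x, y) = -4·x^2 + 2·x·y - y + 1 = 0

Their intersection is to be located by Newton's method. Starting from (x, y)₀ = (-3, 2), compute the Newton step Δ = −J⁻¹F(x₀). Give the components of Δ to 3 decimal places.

(0.824, -3.706)

At (-3, 2): F = (-35.000, -49.000).
Jacobian J = [[-4·x·y + 5, -2·x^2 + 8·y - 1], [-8·x + 2·y, 2·x - 1]].
At the point, J = [[29.000, -3.000], [28.000, -7.000]] (det J = -119.000).
Solving J·Δ = −F gives Δ = (0.824, -3.706).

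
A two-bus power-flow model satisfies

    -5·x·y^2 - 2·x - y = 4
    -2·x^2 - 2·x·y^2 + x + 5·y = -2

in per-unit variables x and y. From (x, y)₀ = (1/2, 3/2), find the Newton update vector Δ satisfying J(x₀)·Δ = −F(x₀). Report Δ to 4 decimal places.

(0.5102, -2.2218)

At (1/2, 3/2): F = (-12.1250, 7.2500).
Jacobian J = [[-5·y^2 - 2, -10·x·y - 1], [-4·x - 2·y^2 + 1, -4·x·y + 5]].
At the point, J = [[-13.2500, -8.5000], [-5.5000, 2.0000]] (det J = -73.2500).
Solving J·Δ = −F gives Δ = (0.5102, -2.2218).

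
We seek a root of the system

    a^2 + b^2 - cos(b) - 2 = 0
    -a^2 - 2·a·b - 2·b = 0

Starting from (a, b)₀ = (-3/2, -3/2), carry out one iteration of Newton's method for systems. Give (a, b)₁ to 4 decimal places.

(-0.9014, -1.3415)

At (-3/2, -3/2): F = (2.429263, -3.7500).
Jacobian J = [[2·a, 2·b + sin(b)], [-2·a - 2·b, -2·a - 2]].
At the point, J = [[-3.0000, -3.997495], [6.0000, 1.0000]] (det J = 20.984970).
Solving J·Δ = −F gives Δ = (0.5986, 0.1585).
Then the next iterate is (a, b)₁ = (-0.9014, -1.3415).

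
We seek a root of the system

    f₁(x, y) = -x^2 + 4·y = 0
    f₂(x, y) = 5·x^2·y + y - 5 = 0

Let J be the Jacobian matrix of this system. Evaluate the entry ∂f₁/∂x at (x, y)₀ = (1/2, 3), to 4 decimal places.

∂f₁/∂x = -2·x.
At (1/2, 3) this is -1.0000.

-1.0000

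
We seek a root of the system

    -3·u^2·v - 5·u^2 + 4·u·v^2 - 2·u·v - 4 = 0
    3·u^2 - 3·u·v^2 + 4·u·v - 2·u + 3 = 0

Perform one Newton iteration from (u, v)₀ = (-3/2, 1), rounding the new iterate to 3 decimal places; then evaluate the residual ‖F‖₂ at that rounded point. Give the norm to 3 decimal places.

At (-3/2, 1): F = (-25.000, 11.250).
Jacobian J = [[-6·u·v - 10·u + 4·v^2 - 2·v, -3·u^2 + 8·u·v - 2·u], [6·u - 3·v^2 + 4·v - 2, -6·u·v + 4·u]].
At the point, J = [[26.000, -15.750], [-10.000, 3.000]] (det J = -79.500).
Solving J·Δ = −F gives Δ = (1.285, 0.535).
Then the next iterate is (u, v)₁ = (-0.215, 1.535).
Re-evaluating at (-0.215, 1.535): F = (-5.81029, 3.76834), so ‖F‖₂ = 6.925.

6.925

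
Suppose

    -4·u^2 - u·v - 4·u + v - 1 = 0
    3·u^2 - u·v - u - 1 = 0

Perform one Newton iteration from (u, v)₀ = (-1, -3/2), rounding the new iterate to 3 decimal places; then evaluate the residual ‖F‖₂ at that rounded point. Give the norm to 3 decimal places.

1.090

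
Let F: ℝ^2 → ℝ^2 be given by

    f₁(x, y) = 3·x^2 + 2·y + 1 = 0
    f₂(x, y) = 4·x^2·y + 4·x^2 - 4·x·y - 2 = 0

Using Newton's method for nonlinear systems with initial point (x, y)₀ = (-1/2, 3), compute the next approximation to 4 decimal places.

(-0.6543, -1.1064)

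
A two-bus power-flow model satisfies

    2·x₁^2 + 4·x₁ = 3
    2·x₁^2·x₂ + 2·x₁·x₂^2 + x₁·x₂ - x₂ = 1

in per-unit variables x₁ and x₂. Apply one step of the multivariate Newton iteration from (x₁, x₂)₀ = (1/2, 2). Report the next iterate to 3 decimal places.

At (1/2, 2): F = (-0.500, 3.000).
Jacobian J = [[4·x₁ + 4, 0], [4·x₁·x₂ + 2·x₂^2 + x₂, 2·x₁^2 + 4·x₁·x₂ + x₁ - 1]].
At the point, J = [[6.000, 0.000], [14.000, 4.000]] (det J = 24.000).
Solving J·Δ = −F gives Δ = (0.083, -1.042).
Then the next iterate is (x₁, x₂)₁ = (0.583, 0.958).

(0.583, 0.958)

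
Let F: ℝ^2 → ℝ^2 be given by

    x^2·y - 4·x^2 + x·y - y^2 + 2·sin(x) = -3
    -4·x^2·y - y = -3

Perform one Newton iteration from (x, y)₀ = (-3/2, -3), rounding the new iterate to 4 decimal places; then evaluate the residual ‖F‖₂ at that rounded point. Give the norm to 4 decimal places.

At (-3/2, -3): F = (-19.244990, 33.0000).
Jacobian J = [[2·x·y - 8·x + y + 2·cos(x), x^2 + x - 2·y], [-8·x·y, -4·x^2 - 1]].
At the point, J = [[18.141474, 6.7500], [-36.0000, -10.0000]] (det J = 61.585256).
Solving J·Δ = −F gives Δ = (0.4920, 1.5288).
Then the next iterate is (x, y)₁ = (-1.0080, -1.4712).
Re-evaluating at (-1.0080, -1.4712): F = (-4.932082, 10.450533), so ‖F‖₂ = 11.5559.

11.5559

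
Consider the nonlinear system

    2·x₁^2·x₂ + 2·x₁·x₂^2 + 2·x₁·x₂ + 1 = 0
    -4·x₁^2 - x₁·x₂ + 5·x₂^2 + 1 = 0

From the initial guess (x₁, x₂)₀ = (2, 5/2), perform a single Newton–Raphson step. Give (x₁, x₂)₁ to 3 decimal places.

At (2, 5/2): F = (56.000, 11.250).
Jacobian J = [[4·x₁·x₂ + 2·x₂^2 + 2·x₂, 2·x₁^2 + 4·x₁·x₂ + 2·x₁], [-8·x₁ - x₂, -x₁ + 10·x₂]].
At the point, J = [[37.500, 32.000], [-18.500, 23.000]] (det J = 1454.500).
Solving J·Δ = −F gives Δ = (-0.638, -1.002).
Then the next iterate is (x₁, x₂)₁ = (1.362, 1.498).

(1.362, 1.498)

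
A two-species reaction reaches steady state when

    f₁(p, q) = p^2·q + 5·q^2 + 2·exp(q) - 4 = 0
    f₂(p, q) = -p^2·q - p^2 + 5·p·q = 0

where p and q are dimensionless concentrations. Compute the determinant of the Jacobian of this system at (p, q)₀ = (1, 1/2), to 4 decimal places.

J = [[2·p·q, p^2 + 10·q + 2·exp(q)], [-2·p·q - 2·p + 5·q, -p^2 + 5·p]].
At the point, J = [[1.0000, 9.297443], [-0.5000, 4.0000]].
det J = 8.6487.

8.6487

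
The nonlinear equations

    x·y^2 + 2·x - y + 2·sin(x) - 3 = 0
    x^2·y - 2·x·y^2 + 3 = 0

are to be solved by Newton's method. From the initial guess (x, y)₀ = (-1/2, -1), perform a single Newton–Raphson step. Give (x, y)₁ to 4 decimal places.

(0.4377, 0.6070)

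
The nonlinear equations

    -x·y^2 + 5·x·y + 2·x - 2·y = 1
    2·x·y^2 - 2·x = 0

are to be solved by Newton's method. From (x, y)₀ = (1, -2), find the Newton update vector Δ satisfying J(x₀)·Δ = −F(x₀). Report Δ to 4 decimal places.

(-0.5556, 0.3333)

At (1, -2): F = (-9.0000, 6.0000).
Jacobian J = [[-y^2 + 5·y + 2, -2·x·y + 5·x - 2], [2·y^2 - 2, 4·x·y]].
At the point, J = [[-12.0000, 7.0000], [6.0000, -8.0000]] (det J = 54.0000).
Solving J·Δ = −F gives Δ = (-0.5556, 0.3333).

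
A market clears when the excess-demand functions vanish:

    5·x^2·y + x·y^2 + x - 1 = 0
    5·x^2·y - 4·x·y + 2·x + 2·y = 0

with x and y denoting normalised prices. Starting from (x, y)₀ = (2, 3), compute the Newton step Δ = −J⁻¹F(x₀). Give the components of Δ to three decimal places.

(-0.590, -1.177)

At (2, 3): F = (79.000, 46.000).
Jacobian J = [[10·x·y + y^2 + 1, 5·x^2 + 2·x·y], [10·x·y - 4·y + 2, 5·x^2 - 4·x + 2]].
At the point, J = [[70.000, 32.000], [50.000, 14.000]] (det J = -620.000).
Solving J·Δ = −F gives Δ = (-0.590, -1.177).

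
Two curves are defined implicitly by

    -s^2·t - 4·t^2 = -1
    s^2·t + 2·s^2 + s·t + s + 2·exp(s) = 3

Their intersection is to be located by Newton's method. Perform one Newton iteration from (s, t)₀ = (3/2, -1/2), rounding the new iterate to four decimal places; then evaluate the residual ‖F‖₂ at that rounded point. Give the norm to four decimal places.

At (3/2, -1/2): F = (1.1250, 10.088378).
Jacobian J = [[-2·s·t, -s^2 - 8·t], [2·s·t + 4·s + t + 2·exp(s) + 1, s^2 + s]].
At the point, J = [[1.5000, 1.7500], [13.963378, 3.7500]] (det J = -18.810912).
Solving J·Δ = −F gives Δ = (-0.7143, -0.0306).
Then the next iterate is (s, t)₁ = (0.7857, -0.5306).
Re-evaluating at (0.7857, -0.5306): F = (0.201407, 2.663789), so ‖F‖₂ = 2.6714.

2.6714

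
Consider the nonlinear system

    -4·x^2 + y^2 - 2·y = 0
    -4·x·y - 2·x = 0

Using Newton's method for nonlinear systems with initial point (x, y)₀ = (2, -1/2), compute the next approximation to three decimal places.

(1.078, -0.500)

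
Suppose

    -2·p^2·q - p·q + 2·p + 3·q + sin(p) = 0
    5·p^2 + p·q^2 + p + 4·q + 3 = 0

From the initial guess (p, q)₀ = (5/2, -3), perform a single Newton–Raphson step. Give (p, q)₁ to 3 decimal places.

(0.003, -6.651)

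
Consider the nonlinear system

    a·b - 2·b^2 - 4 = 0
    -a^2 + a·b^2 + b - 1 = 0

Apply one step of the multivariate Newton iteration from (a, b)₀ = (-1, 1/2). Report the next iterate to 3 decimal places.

(-0.222, -1.037)

At (-1, 1/2): F = (-5.000, -1.750).
Jacobian J = [[b, a - 4·b], [-2·a + b^2, 2·a·b + 1]].
At the point, J = [[0.500, -3.000], [2.250, 0.000]] (det J = 6.750).
Solving J·Δ = −F gives Δ = (0.778, -1.537).
Then the next iterate is (a, b)₁ = (-0.222, -1.037).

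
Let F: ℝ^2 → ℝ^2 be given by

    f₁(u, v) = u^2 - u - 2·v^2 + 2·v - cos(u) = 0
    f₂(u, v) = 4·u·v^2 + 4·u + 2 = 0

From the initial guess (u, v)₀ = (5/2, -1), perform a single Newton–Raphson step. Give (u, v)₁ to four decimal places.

At (5/2, -1): F = (0.551144, 22.0000).
Jacobian J = [[2·u + sin(u) - 1, -4·v + 2], [4·v^2 + 4, 8·u·v]].
At the point, J = [[4.598472, 6.0000], [8.0000, -20.0000]] (det J = -139.969443).
Solving J·Δ = −F gives Δ = (-1.0218, 0.6913).
Then the next iterate is (u, v)₁ = (1.4782, -0.3087).

(1.4782, -0.3087)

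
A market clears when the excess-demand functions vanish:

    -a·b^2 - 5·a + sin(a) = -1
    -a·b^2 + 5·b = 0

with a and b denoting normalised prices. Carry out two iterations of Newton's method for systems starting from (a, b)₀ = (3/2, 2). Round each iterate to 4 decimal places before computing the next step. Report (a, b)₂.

(2.3155, -2.0137)

At (3/2, 2): F = (-11.502505, 4.0000).
Jacobian J = [[-b^2 + cos(a) - 5, -2·a·b], [-b^2, -2·a·b + 5]].
At the point, J = [[-8.929263, -6.0000], [-4.0000, -1.0000]] (det J = -15.070737).
Solving J·Δ = −F gives Δ = (2.3557, -5.4229).
Then the next iterate is (a, b)₁ = (3.8557, -3.4229).
Round to (3.8557, -3.4229) and repeat: F = (-64.107767, -62.288824), J = [[-17.471923, 26.395351], [-11.716244, 31.395351]].
Δ = (-1.5402, 1.4092), so (a, b)₂ = (2.3155, -2.0137).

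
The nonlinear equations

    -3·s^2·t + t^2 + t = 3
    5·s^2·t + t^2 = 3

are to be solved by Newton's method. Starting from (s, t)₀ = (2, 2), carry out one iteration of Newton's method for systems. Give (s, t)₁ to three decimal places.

(1.267, 1.514)

At (2, 2): F = (-21.000, 41.000).
Jacobian J = [[-6·s·t, -3·s^2 + 2·t + 1], [10·s·t, 5·s^2 + 2·t]].
At the point, J = [[-24.000, -7.000], [40.000, 24.000]] (det J = -296.000).
Solving J·Δ = −F gives Δ = (-0.733, -0.486).
Then the next iterate is (s, t)₁ = (1.267, 1.514).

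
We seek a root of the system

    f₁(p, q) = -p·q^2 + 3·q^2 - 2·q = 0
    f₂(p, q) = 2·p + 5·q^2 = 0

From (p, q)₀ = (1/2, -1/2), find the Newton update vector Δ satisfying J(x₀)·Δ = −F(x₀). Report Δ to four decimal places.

(-0.1951, 0.3720)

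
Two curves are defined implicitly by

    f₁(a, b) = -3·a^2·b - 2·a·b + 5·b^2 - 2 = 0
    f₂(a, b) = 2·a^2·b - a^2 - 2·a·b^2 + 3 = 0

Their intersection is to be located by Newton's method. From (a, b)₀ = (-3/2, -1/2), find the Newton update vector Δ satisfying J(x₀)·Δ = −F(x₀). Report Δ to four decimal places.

(0.1137, 0.0831)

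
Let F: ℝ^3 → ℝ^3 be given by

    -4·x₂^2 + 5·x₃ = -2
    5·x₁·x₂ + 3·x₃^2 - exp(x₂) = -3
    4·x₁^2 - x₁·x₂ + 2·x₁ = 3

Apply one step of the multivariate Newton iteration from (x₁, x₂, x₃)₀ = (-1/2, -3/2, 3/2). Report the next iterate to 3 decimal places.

(-5.843, 0.657, -3.776)

At (-1/2, -3/2, 3/2): F = (0.500, 13.27687, -3.750).
Jacobian J = [[0, -8·x₂, 5], [5·x₂, 5·x₁ - exp(x₂), 6·x₃], [8·x₁ - x₂ + 2, -x₁, 0]].
At the point, J = [[0.000, 12.000, 5.000], [-7.500, -2.72313, 9.000], [-0.500, 0.500, 0.000]] (det J = -79.55783).
Solving J·Δ = −F gives Δ = (-5.343, 2.157, -5.276).
Then the next iterate is (x₁, x₂, x₃)₁ = (-5.843, 0.657, -3.776).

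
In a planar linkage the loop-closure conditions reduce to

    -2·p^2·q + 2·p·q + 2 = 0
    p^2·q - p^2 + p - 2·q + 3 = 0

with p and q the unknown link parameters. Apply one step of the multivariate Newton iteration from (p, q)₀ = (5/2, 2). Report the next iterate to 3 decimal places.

(2.625, 0.000)

At (5/2, 2): F = (-13.000, 7.750).
Jacobian J = [[-4·p·q + 2·q, -2·p^2 + 2·p], [2·p·q - 2·p + 1, p^2 - 2]].
At the point, J = [[-16.000, -7.500], [6.000, 4.250]] (det J = -23.000).
Solving J·Δ = −F gives Δ = (0.125, -2.000).
Then the next iterate is (p, q)₁ = (2.625, 0.000).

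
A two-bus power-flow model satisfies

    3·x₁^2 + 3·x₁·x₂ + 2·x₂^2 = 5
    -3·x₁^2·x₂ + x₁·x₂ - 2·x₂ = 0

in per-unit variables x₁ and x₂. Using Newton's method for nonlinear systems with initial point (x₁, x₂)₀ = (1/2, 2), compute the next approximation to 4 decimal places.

At (1/2, 2): F = (6.7500, -4.5000).
Jacobian J = [[6·x₁ + 3·x₂, 3·x₁ + 4·x₂], [-6·x₁·x₂ + x₂, -3·x₁^2 + x₁ - 2]].
At the point, J = [[9.0000, 9.5000], [-4.0000, -2.2500]] (det J = 17.7500).
Solving J·Δ = −F gives Δ = (-1.5528, 0.7606).
Then the next iterate is (x₁, x₂)₁ = (-1.0528, 2.7606).

(-1.0528, 2.7606)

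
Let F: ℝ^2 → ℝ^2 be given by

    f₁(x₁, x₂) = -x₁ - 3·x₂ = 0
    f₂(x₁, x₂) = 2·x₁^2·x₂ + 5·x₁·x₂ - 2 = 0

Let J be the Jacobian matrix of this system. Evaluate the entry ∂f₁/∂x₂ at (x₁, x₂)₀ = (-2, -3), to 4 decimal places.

∂f₁/∂x₂ = -3.
At (-2, -3) this is -3.0000.

-3.0000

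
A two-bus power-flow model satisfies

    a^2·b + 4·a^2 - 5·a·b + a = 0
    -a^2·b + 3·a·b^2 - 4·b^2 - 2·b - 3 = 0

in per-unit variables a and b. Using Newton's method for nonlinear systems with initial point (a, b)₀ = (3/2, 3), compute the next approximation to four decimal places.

At (3/2, 3): F = (-5.2500, -11.2500).
Jacobian J = [[2·a·b + 8·a - 5·b + 1, a^2 - 5·a], [-2·a·b + 3·b^2, -a^2 + 6·a·b - 8·b - 2]].
At the point, J = [[7.0000, -5.2500], [18.0000, -1.2500]] (det J = 85.7500).
Solving J·Δ = −F gives Δ = (0.6122, -0.1837).
Then the next iterate is (a, b)₁ = (2.1122, 2.8163).

(2.1122, 2.8163)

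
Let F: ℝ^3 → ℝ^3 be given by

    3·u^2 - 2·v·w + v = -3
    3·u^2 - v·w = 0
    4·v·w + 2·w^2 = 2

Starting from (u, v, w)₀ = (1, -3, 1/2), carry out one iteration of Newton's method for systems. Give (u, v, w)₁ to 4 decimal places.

(0.6136, -2.3182, -0.1136)

At (1, -3, 1/2): F = (6.0000, 4.5000, -7.5000).
Jacobian J = [[6·u, -2·w + 1, -2·v], [6·u, -w, -v], [0, 4·w, 4·v + 4·w]].
At the point, J = [[6.0000, 0.0000, 6.0000], [6.0000, -0.5000, 3.0000], [0.0000, 2.0000, -10.0000]] (det J = 66.0000).
Solving J·Δ = −F gives Δ = (-0.3864, 0.6818, -0.6136).
Then the next iterate is (u, v, w)₁ = (0.6136, -2.3182, -0.1136).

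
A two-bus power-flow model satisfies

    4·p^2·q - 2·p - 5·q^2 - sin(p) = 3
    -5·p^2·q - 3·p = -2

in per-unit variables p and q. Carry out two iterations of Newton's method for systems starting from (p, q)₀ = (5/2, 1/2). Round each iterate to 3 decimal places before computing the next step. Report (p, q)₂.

(-5.116, 2.766)

At (5/2, 1/2): F = (2.65153, -21.125).
Jacobian J = [[8·p·q - cos(p) - 2, 4·p^2 - 10·q], [-10·p·q - 3, -5·p^2]].
At the point, J = [[8.80114, 20.000], [-15.500, -31.250]] (det J = 34.96426).
Solving J·Δ = −F gives Δ = (-9.714, 4.142).
Then the next iterate is (p, q)₁ = (-7.214, 4.642).
Round to (-7.214, 4.642) and repeat: F = (870.80135, -1184.24809), J = [[-270.49628, 161.74718], [331.87388, -260.20898]].
Δ = (2.098, -1.876), so (p, q)₂ = (-5.116, 2.766).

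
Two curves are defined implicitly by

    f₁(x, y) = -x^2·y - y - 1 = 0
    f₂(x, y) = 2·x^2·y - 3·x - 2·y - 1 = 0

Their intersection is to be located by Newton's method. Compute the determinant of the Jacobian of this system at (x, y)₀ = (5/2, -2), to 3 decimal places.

-61.750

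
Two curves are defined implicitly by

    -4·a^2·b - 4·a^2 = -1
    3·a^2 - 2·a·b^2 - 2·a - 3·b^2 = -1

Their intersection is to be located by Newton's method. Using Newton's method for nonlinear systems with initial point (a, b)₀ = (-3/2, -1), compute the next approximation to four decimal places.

At (-3/2, -1): F = (1.0000, 10.7500).
Jacobian J = [[-8·a·b - 8·a, -4·a^2], [6·a - 2·b^2 - 2, -4·a·b - 6·b]].
At the point, J = [[0.0000, -9.0000], [-13.0000, 0.0000]] (det J = -117.0000).
Solving J·Δ = −F gives Δ = (0.8269, 0.1111).
Then the next iterate is (a, b)₁ = (-0.6731, -0.8889).

(-0.6731, -0.8889)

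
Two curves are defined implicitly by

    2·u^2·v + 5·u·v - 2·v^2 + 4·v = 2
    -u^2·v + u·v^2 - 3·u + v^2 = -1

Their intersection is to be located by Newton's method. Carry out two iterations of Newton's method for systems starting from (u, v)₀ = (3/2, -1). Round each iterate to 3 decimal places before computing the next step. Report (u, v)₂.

At (3/2, -1): F = (-20.000, 1.250).
Jacobian J = [[4·u·v + 5·v, 2·u^2 + 5·u - 4·v + 4], [-2·u·v + v^2 - 3, -u^2 + 2·u·v + 2·v]].
At the point, J = [[-11.000, 20.000], [1.000, -7.250]] (det J = 59.750).
Solving J·Δ = −F gives Δ = (-2.008, -0.105).
Then the next iterate is (u, v)₁ = (-0.508, -1.105).
Round to (-0.508, -1.105) and repeat: F = (-6.62567, 3.40991), J = [[-3.27964, 6.39613], [-2.90165, -1.34538]].
Δ = (0.561, 1.324), so (u, v)₂ = (0.053, 0.219).

(0.053, 0.219)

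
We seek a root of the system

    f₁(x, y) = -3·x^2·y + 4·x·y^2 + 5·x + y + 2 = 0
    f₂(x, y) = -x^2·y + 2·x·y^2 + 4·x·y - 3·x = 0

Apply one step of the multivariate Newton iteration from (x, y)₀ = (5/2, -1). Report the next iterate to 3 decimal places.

At (5/2, -1): F = (42.250, -6.250).
Jacobian J = [[-6·x·y + 4·y^2 + 5, -3·x^2 + 8·x·y + 1], [-2·x·y + 2·y^2 + 4·y - 3, -x^2 + 4·x·y + 4·x]].
At the point, J = [[24.000, -37.750], [0.000, -6.250]] (det J = -150.000).
Solving J·Δ = −F gives Δ = (-3.333, -1.000).
Then the next iterate is (x, y)₁ = (-0.833, -2.000).

(-0.833, -2.000)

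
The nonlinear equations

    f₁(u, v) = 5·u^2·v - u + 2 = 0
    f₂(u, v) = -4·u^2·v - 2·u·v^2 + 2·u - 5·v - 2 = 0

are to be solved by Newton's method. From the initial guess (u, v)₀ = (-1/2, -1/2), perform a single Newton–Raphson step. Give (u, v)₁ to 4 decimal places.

(-1.8608, -0.3671)

At (-1/2, -1/2): F = (1.8750, 0.2500).
Jacobian J = [[10·u·v - 1, 5·u^2], [-8·u·v - 2·v^2 + 2, -4·u^2 - 4·u·v - 5]].
At the point, J = [[1.5000, 1.2500], [-0.5000, -7.0000]] (det J = -9.8750).
Solving J·Δ = −F gives Δ = (-1.3608, 0.1329).
Then the next iterate is (u, v)₁ = (-1.8608, -0.3671).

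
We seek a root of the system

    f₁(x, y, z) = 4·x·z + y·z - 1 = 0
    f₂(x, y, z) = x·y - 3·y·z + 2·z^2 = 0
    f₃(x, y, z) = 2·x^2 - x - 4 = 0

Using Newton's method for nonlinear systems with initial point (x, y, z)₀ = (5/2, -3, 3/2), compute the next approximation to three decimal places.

(1.833, -2.863, 0.685)

At (5/2, -3, 3/2): F = (9.500, 10.500, 6.000).
Jacobian J = [[4·z, z, 4·x + y], [y, x - 3·z, -3·y + 4·z], [4·x - 1, 0, 0]].
At the point, J = [[6.000, 1.500, 7.000], [-3.000, -2.000, 15.000], [9.000, 0.000, 0.000]] (det J = 328.500).
Solving J·Δ = −F gives Δ = (-0.667, 0.137, -0.815).
Then the next iterate is (x, y, z)₁ = (1.833, -2.863, 0.685).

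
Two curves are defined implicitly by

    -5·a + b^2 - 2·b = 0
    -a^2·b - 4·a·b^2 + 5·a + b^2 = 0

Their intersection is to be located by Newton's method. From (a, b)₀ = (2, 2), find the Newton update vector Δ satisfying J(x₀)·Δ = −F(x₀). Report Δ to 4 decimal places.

At (2, 2): F = (-10.0000, -26.0000).
Jacobian J = [[-5, 2·b - 2], [-2·a·b - 4·b^2 + 5, -a^2 - 8·a·b + 2·b]].
At the point, J = [[-5.0000, 2.0000], [-19.0000, -32.0000]] (det J = 198.0000).
Solving J·Δ = −F gives Δ = (-1.8788, 0.3030).

(-1.8788, 0.3030)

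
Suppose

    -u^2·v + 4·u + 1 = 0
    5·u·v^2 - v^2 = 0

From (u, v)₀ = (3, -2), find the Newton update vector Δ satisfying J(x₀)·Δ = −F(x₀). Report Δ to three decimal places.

(-1.721, 0.385)

At (3, -2): F = (31.000, 56.000).
Jacobian J = [[-2·u·v + 4, -u^2], [5·v^2, 10·u·v - 2·v]].
At the point, J = [[16.000, -9.000], [20.000, -56.000]] (det J = -716.000).
Solving J·Δ = −F gives Δ = (-1.721, 0.385).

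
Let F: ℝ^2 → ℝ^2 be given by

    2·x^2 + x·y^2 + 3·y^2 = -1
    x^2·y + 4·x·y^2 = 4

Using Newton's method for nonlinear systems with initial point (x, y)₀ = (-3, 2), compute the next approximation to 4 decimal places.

At (-3, 2): F = (19.0000, -34.0000).
Jacobian J = [[4·x + y^2, 2·x·y + 6·y], [2·x·y + 4·y^2, x^2 + 8·x·y]].
At the point, J = [[-8.0000, 0.0000], [4.0000, -39.0000]] (det J = 312.0000).
Solving J·Δ = −F gives Δ = (2.3750, -0.6282).
Then the next iterate is (x, y)₁ = (-0.6250, 1.3718).

(-0.6250, 1.3718)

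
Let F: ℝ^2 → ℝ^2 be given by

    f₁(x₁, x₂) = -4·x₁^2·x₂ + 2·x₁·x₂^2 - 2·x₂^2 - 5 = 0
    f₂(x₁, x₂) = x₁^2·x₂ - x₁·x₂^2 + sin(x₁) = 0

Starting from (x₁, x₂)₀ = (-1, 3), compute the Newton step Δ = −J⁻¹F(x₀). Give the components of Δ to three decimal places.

At (-1, 3): F = (-53.000, 11.15853).
Jacobian J = [[-8·x₁·x₂ + 2·x₂^2, -4·x₁^2 + 4·x₁·x₂ - 4·x₂], [2·x₁·x₂ - x₂^2 + cos(x₁), x₁^2 - 2·x₁·x₂]].
At the point, J = [[42.000, -28.000], [-14.45970, 7.000]] (det J = -110.87154).
Solving J·Δ = −F gives Δ = (-0.528, -2.685).

(-0.528, -2.685)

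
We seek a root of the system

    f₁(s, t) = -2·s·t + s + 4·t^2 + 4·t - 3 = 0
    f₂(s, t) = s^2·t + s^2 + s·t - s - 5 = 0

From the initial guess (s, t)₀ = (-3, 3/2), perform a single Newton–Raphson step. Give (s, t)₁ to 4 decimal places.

At (-3, 3/2): F = (18.0000, 16.0000).
Jacobian J = [[-2·t + 1, -2·s + 8·t + 4], [2·s·t + 2·s + t - 1, s^2 + s]].
At the point, J = [[-2.0000, 22.0000], [-14.5000, 6.0000]] (det J = 307.0000).
Solving J·Δ = −F gives Δ = (0.7948, -0.7459).
Then the next iterate is (s, t)₁ = (-2.2052, 0.7541).

(-2.2052, 0.7541)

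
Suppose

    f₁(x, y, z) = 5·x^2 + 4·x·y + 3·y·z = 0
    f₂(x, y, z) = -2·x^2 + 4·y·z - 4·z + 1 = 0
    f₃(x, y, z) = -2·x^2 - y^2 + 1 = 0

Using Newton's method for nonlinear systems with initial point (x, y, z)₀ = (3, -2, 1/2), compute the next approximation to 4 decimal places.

(1.5477, -1.1069, 0.1845)

At (3, -2, 1/2): F = (18.0000, -23.0000, -21.0000).
Jacobian J = [[10·x + 4·y, 4·x + 3·z, 3·y], [-4·x, 4·z, 4·y - 4], [-4·x, -2·y, 0]].
At the point, J = [[22.0000, 13.5000, -6.0000], [-12.0000, 2.0000, -12.0000], [-12.0000, 4.0000, 0.0000]] (det J = 3144.0000).
Solving J·Δ = −F gives Δ = (-1.4523, 0.8931, -0.3155).
Then the next iterate is (x, y, z)₁ = (1.5477, -1.1069, 0.1845).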